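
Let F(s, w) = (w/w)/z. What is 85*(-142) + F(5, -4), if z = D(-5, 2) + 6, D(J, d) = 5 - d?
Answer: -108629/9 ≈ -12070.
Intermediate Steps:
z = 9 (z = (5 - 1*2) + 6 = (5 - 2) + 6 = 3 + 6 = 9)
F(s, w) = 1/9 (F(s, w) = (w/w)/9 = 1*(1/9) = 1/9)
85*(-142) + F(5, -4) = 85*(-142) + 1/9 = -12070 + 1/9 = -108629/9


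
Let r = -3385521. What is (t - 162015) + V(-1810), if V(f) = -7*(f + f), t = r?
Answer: -3522196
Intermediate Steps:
t = -3385521
V(f) = -14*f
(t - 162015) + V(-1810) = (-3385521 - 162015) - 14*(-1810) = -3547536 + 25340 = -3522196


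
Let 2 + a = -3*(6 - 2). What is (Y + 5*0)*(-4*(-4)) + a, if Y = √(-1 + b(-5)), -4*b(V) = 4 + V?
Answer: -14 + 8*I*√3 ≈ -14.0 + 13.856*I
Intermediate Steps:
b(V) = -1 - V/4 (b(V) = -(4 + V)/4 = -1 - V/4)
Y = I*√3/2 (Y = √(-1 + (-1 - ¼*(-5))) = √(-1 + (-1 + 5/4)) = √(-1 + ¼) = √(-¾) = I*√3/2 ≈ 0.86602*I)
a = -14 (a = -2 - 3*(6 - 2) = -2 - 3*4 = -2 - 12 = -14)
(Y + 5*0)*(-4*(-4)) + a = (I*√3/2 + 5*0)*(-4*(-4)) - 14 = (I*√3/2 + 0)*16 - 14 = (I*√3/2)*16 - 14 = 8*I*√3 - 14 = -14 + 8*I*√3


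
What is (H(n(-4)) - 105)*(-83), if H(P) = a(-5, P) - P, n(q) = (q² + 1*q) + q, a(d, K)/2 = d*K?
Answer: 16019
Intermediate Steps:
a(d, K) = 2*K*d (a(d, K) = 2*(d*K) = 2*(K*d) = 2*K*d)
n(q) = q² + 2*q (n(q) = (q² + q) + q = (q + q²) + q = q² + 2*q)
H(P) = -11*P (H(P) = 2*P*(-5) - P = -10*P - P = -11*P)
(H(n(-4)) - 105)*(-83) = (-(-44)*(2 - 4) - 105)*(-83) = (-(-44)*(-2) - 105)*(-83) = (-11*8 - 105)*(-83) = (-88 - 105)*(-83) = -193*(-83) = 16019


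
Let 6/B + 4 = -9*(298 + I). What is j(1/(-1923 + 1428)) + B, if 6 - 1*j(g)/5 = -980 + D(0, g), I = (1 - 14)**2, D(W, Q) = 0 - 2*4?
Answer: 20908784/4207 ≈ 4970.0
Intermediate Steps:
D(W, Q) = -8 (D(W, Q) = 0 - 8 = -8)
I = 169 (I = (-13)**2 = 169)
B = -6/4207 (B = 6/(-4 - 9*(298 + 169)) = 6/(-4 - 9*467) = 6/(-4 - 4203) = 6/(-4207) = 6*(-1/4207) = -6/4207 ≈ -0.0014262)
j(g) = 4970 (j(g) = 30 - 5*(-980 - 8) = 30 - 5*(-988) = 30 + 4940 = 4970)
j(1/(-1923 + 1428)) + B = 4970 - 6/4207 = 20908784/4207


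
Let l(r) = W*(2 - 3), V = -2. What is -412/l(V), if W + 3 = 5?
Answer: 206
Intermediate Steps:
W = 2 (W = -3 + 5 = 2)
l(r) = -2 (l(r) = 2*(2 - 3) = 2*(-1) = -2)
-412/l(V) = -412/(-2) = -412*(-½) = 206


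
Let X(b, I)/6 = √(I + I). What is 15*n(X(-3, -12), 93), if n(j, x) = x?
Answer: 1395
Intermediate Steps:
X(b, I) = 6*√2*√I (X(b, I) = 6*√(I + I) = 6*√(2*I) = 6*(√2*√I) = 6*√2*√I)
15*n(X(-3, -12), 93) = 15*93 = 1395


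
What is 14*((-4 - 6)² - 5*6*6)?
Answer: -1120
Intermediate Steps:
14*((-4 - 6)² - 5*6*6) = 14*((-10)² - 30*6) = 14*(100 - 180) = 14*(-80) = -1120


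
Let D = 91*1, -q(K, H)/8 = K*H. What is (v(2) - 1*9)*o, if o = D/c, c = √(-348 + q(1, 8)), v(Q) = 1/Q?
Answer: 1547*I*√103/412 ≈ 38.108*I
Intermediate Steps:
v(Q) = 1/Q
q(K, H) = -8*H*K (q(K, H) = -8*K*H = -8*H*K)
D = 91
c = 2*I*√103 (c = √(-348 - 8*8*1) = √(-348 - 64) = √(-412) = 2*I*√103 ≈ 20.298*I)
o = -91*I*√103/206 (o = 91/((2*I*√103)) = 91*(-I*√103/206) = -91*I*√103/206 ≈ -4.4832*I)
(v(2) - 1*9)*o = (1/2 - 1*9)*(-91*I*√103/206) = (½ - 9)*(-91*I*√103/206) = -(-1547)*I*√103/412 = 1547*I*√103/412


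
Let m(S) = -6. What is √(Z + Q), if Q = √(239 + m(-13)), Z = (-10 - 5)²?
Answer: √(225 + √233) ≈ 15.500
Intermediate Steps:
Z = 225 (Z = (-15)² = 225)
Q = √233 (Q = √(239 - 6) = √233 ≈ 15.264)
√(Z + Q) = √(225 + √233)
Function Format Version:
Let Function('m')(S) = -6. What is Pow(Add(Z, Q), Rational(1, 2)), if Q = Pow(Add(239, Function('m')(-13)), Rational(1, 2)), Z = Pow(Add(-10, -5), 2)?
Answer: Pow(Add(225, Pow(233, Rational(1, 2))), Rational(1, 2)) ≈ 15.500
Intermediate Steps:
Z = 225 (Z = Pow(-15, 2) = 225)
Q = Pow(233, Rational(1, 2)) (Q = Pow(Add(239, -6), Rational(1, 2)) = Pow(233, Rational(1, 2)) ≈ 15.264)
Pow(Add(Z, Q), Rational(1, 2)) = Pow(Add(225, Pow(233, Rational(1, 2))), Rational(1, 2))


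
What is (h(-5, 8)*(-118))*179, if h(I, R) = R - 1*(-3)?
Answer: -232342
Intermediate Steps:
h(I, R) = 3 + R (h(I, R) = R + 3 = 3 + R)
(h(-5, 8)*(-118))*179 = ((3 + 8)*(-118))*179 = (11*(-118))*179 = -1298*179 = -232342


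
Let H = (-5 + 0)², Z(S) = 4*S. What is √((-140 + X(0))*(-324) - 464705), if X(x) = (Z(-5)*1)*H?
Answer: I*√257345 ≈ 507.29*I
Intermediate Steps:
H = 25 (H = (-5)² = 25)
X(x) = -500 (X(x) = ((4*(-5))*1)*25 = -20*1*25 = -20*25 = -500)
√((-140 + X(0))*(-324) - 464705) = √((-140 - 500)*(-324) - 464705) = √(-640*(-324) - 464705) = √(207360 - 464705) = √(-257345) = I*√257345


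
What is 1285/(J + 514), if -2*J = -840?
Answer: 1285/934 ≈ 1.3758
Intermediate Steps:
J = 420 (J = -½*(-840) = 420)
1285/(J + 514) = 1285/(420 + 514) = 1285/934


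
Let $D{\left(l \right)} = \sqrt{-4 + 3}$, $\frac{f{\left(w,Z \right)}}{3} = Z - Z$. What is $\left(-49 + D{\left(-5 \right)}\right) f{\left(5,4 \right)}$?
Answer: $0$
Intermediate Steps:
$f{\left(w,Z \right)} = 0$ ($f{\left(w,Z \right)} = 3 \left(Z - Z\right) = 3 \cdot 0 = 0$)
$D{\left(l \right)} = i$ ($D{\left(l \right)} = \sqrt{-1} = i$)
$\left(-49 + D{\left(-5 \right)}\right) f{\left(5,4 \right)} = \left(-49 + i\right) 0 = 0$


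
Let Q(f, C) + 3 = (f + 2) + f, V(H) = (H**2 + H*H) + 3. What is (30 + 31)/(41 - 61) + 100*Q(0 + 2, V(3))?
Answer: 5939/20 ≈ 296.95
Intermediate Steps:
V(H) = 3 + 2*H**2 (V(H) = (H**2 + H**2) + 3 = 2*H**2 + 3 = 3 + 2*H**2)
Q(f, C) = -1 + 2*f (Q(f, C) = -3 + ((f + 2) + f) = -3 + ((2 + f) + f) = -3 + (2 + 2*f) = -1 + 2*f)
(30 + 31)/(41 - 61) + 100*Q(0 + 2, V(3)) = (30 + 31)/(41 - 61) + 100*(-1 + 2*(0 + 2)) = 61/(-20) + 100*(-1 + 2*2) = 61*(-1/20) + 100*(-1 + 4) = -61/20 + 100*3 = -61/20 + 300 = 5939/20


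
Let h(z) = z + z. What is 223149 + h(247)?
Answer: 223643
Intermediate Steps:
h(z) = 2*z
223149 + h(247) = 223149 + 2*247 = 223149 + 494 = 223643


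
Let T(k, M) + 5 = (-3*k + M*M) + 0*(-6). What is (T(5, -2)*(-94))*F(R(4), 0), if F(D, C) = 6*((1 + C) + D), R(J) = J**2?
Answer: 153408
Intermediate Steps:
T(k, M) = -5 + M**2 - 3*k (T(k, M) = -5 + ((-3*k + M*M) + 0*(-6)) = -5 + ((-3*k + M**2) + 0) = -5 + ((M**2 - 3*k) + 0) = -5 + (M**2 - 3*k) = -5 + M**2 - 3*k)
F(D, C) = 6 + 6*C + 6*D (F(D, C) = 6*(1 + C + D) = 6 + 6*C + 6*D)
(T(5, -2)*(-94))*F(R(4), 0) = ((-5 + (-2)**2 - 3*5)*(-94))*(6 + 6*0 + 6*4**2) = ((-5 + 4 - 15)*(-94))*(6 + 0 + 6*16) = (-16*(-94))*(6 + 0 + 96) = 1504*102 = 153408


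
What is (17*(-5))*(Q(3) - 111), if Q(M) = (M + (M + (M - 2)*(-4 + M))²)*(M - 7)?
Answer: 11815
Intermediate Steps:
Q(M) = (-7 + M)*(M + (M + (-4 + M)*(-2 + M))²) (Q(M) = (M + (M + (-2 + M)*(-4 + M))²)*(-7 + M) = (M + (M + (-4 + M)*(-2 + M))²)*(-7 + M) = (-7 + M)*(M + (M + (-4 + M)*(-2 + M))²))
(17*(-5))*(Q(3) - 111) = (17*(-5))*((-448 + 3⁵ - 366*3² - 17*3⁴ + 111*3³ + 617*3) - 111) = -85*((-448 + 243 - 366*9 - 17*81 + 111*27 + 1851) - 111) = -85*((-448 + 243 - 3294 - 1377 + 2997 + 1851) - 111) = -85*(-28 - 111) = -85*(-139) = 11815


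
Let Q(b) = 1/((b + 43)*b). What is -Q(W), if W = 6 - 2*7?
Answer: 1/280 ≈ 0.0035714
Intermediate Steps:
W = -8 (W = 6 - 14 = -8)
Q(b) = 1/(b*(43 + b)) (Q(b) = 1/((43 + b)*b) = 1/(b*(43 + b)))
-Q(W) = -1/((-8)*(43 - 8)) = -(-1)/(8*35) = -1*(-1/280) = 1/280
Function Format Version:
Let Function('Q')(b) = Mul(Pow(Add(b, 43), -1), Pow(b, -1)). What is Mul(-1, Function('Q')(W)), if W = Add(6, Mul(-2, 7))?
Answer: Rational(1, 280) ≈ 0.0035714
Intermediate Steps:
W = -8 (W = Add(6, -14) = -8)
Function('Q')(b) = Mul(Pow(b, -1), Pow(Add(43, b), -1)) (Function('Q')(b) = Mul(Pow(Add(43, b), -1), Pow(b, -1)) = Mul(Pow(b, -1), Pow(Add(43, b), -1)))
Mul(-1, Function('Q')(W)) = Mul(-1, Mul(Pow(-8, -1), Pow(Add(43, -8), -1))) = Mul(-1, Mul(Rational(-1, 8), Pow(35, -1))) = Mul(-1, Mul(Rational(-1, 8), Rational(1, 35))) = Mul(-1, Rational(-1, 280)) = Rational(1, 280)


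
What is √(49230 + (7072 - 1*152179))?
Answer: 3*I*√10653 ≈ 309.64*I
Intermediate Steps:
√(49230 + (7072 - 1*152179)) = √(49230 + (7072 - 152179)) = √(49230 - 145107) = √(-95877) = 3*I*√10653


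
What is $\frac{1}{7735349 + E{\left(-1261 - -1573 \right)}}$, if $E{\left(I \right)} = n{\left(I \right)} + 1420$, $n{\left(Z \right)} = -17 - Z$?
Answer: $\frac{1}{7736440} \approx 1.2926 \cdot 10^{-7}$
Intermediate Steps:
$E{\left(I \right)} = 1403 - I$ ($E{\left(I \right)} = \left(-17 - I\right) + 1420 = 1403 - I$)
$\frac{1}{7735349 + E{\left(-1261 - -1573 \right)}} = \frac{1}{7735349 + \left(1403 - \left(-1261 - -1573\right)\right)} = \frac{1}{7735349 + \left(1403 - \left(-1261 + 1573\right)\right)} = \frac{1}{7735349 + \left(1403 - 312\right)} = \frac{1}{7735349 + 1091} = \frac{1}{7736440}$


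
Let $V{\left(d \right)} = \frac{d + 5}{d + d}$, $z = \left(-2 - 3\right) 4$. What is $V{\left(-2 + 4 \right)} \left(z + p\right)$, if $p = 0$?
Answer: $-35$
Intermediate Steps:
$z = -20$ ($z = \left(-5\right) 4 = -20$)
$V{\left(d \right)} = \frac{5 + d}{2 d}$
$V{\left(-2 + 4 \right)} \left(z + p\right) = \frac{5 + \left(-2 + 4\right)}{2 \left(-2 + 4\right)} \left(-20 + 0\right) = \frac{5 + 2}{2 \cdot 2} \left(-20\right) = \frac{1}{2} \cdot \frac{1}{2} \cdot 7 \left(-20\right) = \frac{7}{4} \left(-20\right) = -35$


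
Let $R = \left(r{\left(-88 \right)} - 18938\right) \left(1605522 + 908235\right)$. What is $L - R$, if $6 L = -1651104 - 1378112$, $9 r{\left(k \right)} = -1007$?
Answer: $\frac{143658860023}{3} \approx 4.7886 \cdot 10^{10}$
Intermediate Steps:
$r{\left(k \right)} = - \frac{1007}{9}$ ($r{\left(k \right)} = \frac{1}{9} \left(-1007\right) = - \frac{1007}{9}$)
$L = - \frac{1514608}{3}$ ($L = \frac{-1651104 - 1378112}{6} = \frac{1}{6} \left(-3029216\right) = - \frac{1514608}{3} \approx -5.0487 \cdot 10^{5}$)
$R = - \frac{143660374631}{3}$ ($R = \left(- \frac{1007}{9} - 18938\right) \left(1605522 + 908235\right) = \left(- \frac{171449}{9}\right) 2513757 = - \frac{143660374631}{3} \approx -4.7887 \cdot 10^{10}$)
$L - R = - \frac{1514608}{3} - - \frac{143660374631}{3} = - \frac{1514608}{3} + \frac{143660374631}{3} = \frac{143658860023}{3}$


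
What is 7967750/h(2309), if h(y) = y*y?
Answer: 7967750/5331481 ≈ 1.4945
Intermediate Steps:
h(y) = y²
7967750/h(2309) = 7967750/(2309²) = 7967750/5331481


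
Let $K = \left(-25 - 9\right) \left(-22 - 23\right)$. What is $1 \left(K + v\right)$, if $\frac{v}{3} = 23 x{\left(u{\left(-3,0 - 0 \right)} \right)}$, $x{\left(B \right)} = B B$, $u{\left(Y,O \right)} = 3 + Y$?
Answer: $1530$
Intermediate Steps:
$x{\left(B \right)} = B^{2}$
$v = 0$ ($v = 3 \cdot 23 \left(3 - 3\right)^{2} = 3 \cdot 23 \cdot 0^{2} = 3 \cdot 23 \cdot 0 = 3 \cdot 0 = 0$)
$K = 1530$ ($K = \left(-34\right) \left(-45\right) = 1530$)
$1 \left(K + v\right) = 1 \left(1530 + 0\right) = 1 \cdot 1530 = 1530$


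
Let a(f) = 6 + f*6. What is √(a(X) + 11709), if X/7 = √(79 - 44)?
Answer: √(11715 + 42*√35) ≈ 109.38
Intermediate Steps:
X = 7*√35 (X = 7*√(79 - 44) = 7*√35 ≈ 41.413)
a(f) = 6 + 6*f
√(a(X) + 11709) = √((6 + 6*(7*√35)) + 11709) = √((6 + 42*√35) + 11709) = √(11715 + 42*√35)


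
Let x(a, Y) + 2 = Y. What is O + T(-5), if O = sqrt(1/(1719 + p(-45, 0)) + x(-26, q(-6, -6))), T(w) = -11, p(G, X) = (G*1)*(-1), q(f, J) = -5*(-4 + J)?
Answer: -11 + sqrt(84673)/42 ≈ -4.0718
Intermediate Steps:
q(f, J) = 20 - 5*J
p(G, X) = -G (p(G, X) = G*(-1) = -G)
x(a, Y) = -2 + Y
O = sqrt(84673)/42 (O = sqrt(1/(1719 - 1*(-45)) + (-2 + (20 - 5*(-6)))) = sqrt(1/(1719 + 45) + (-2 + (20 + 30))) = sqrt(1/1764 + (-2 + 50)) = sqrt(1/1764 + 48) = sqrt(84673/1764) = sqrt(84673)/42 ≈ 6.9282)
O + T(-5) = sqrt(84673)/42 - 11 = -11 + sqrt(84673)/42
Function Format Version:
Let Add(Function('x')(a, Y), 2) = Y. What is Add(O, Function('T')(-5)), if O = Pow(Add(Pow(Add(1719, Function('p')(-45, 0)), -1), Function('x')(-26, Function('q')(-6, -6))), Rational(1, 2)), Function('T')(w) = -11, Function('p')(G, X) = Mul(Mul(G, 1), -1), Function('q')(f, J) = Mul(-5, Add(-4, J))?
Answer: Add(-11, Mul(Rational(1, 42), Pow(84673, Rational(1, 2)))) ≈ -4.0718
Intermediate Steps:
Function('q')(f, J) = Add(20, Mul(-5, J))
Function('p')(G, X) = Mul(-1, G) (Function('p')(G, X) = Mul(G, -1) = Mul(-1, G))
Function('x')(a, Y) = Add(-2, Y)
O = Mul(Rational(1, 42), Pow(84673, Rational(1, 2))) (O = Pow(Add(Pow(Add(1719, Mul(-1, -45)), -1), Add(-2, Add(20, Mul(-5, -6)))), Rational(1, 2)) = Pow(Add(Pow(Add(1719, 45), -1), Add(-2, Add(20, 30))), Rational(1, 2)) = Pow(Add(Pow(1764, -1), Add(-2, 50)), Rational(1, 2)) = Pow(Add(Rational(1, 1764), 48), Rational(1, 2)) = Pow(Rational(84673, 1764), Rational(1, 2)) = Mul(Rational(1, 42), Pow(84673, Rational(1, 2))) ≈ 6.9282)
Add(O, Function('T')(-5)) = Add(Mul(Rational(1, 42), Pow(84673, Rational(1, 2))), -11) = Add(-11, Mul(Rational(1, 42), Pow(84673, Rational(1, 2))))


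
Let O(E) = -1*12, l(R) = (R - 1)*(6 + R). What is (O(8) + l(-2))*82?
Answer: -1968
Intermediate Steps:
l(R) = (-1 + R)*(6 + R)
O(E) = -12
(O(8) + l(-2))*82 = (-12 + (-6 + (-2)² + 5*(-2)))*82 = (-12 + (-6 + 4 - 10))*82 = (-12 - 12)*82 = -24*82 = -1968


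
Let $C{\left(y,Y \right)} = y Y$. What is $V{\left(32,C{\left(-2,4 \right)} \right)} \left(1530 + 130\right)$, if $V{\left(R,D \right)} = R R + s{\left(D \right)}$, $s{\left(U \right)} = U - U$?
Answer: $1699840$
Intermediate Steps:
$s{\left(U \right)} = 0$
$C{\left(y,Y \right)} = Y y$
$V{\left(R,D \right)} = R^{2}$ ($V{\left(R,D \right)} = R R + 0 = R^{2} + 0 = R^{2}$)
$V{\left(32,C{\left(-2,4 \right)} \right)} \left(1530 + 130\right) = 32^{2} \left(1530 + 130\right) = 1024 \cdot 1660 = 1699840$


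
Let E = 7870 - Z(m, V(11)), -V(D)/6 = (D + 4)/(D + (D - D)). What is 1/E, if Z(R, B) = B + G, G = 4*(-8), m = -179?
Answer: 11/87012 ≈ 0.00012642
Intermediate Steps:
G = -32
V(D) = -6*(4 + D)/D (V(D) = -6*(D + 4)/(D + (D - D)) = -6*(4 + D)/(D + 0) = -6*(4 + D)/D)
Z(R, B) = -32 + B (Z(R, B) = B - 32 = -32 + B)
E = 87012/11 (E = 7870 - (-32 + (-6 - 24/11)) = 7870 - (-32 - 90/11) = 7870 - 1*(-442/11) = 7870 + 442/11 = 87012/11 ≈ 7910.2)
1/E = 1/(87012/11) = 11/87012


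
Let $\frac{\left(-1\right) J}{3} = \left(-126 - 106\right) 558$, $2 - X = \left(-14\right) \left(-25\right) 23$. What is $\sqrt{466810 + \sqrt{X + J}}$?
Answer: $\sqrt{466810 + 4 \sqrt{23770}} \approx 683.69$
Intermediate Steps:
$X = -8048$ ($X = 2 - \left(-14\right) \left(-25\right) 23 = 2 - 350 \cdot 23 = 2 - 8050 = -8048$)
$J = 388368$ ($J = - 3 \left(-126 - 106\right) 558 = - 3 \left(\left(-232\right) 558\right) = \left(-3\right) \left(-129456\right) = 388368$)
$\sqrt{466810 + \sqrt{X + J}} = \sqrt{466810 + \sqrt{-8048 + 388368}} = \sqrt{466810 + \sqrt{380320}} = \sqrt{466810 + 4 \sqrt{23770}}$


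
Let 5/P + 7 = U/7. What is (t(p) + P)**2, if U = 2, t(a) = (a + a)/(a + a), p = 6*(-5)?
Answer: 144/2209 ≈ 0.065188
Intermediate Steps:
p = -30
t(a) = 1 (t(a) = (2*a)/((2*a)) = (2*a)*(1/(2*a)) = 1)
P = -35/47 (P = 5/(-7 + 2/7) = 5/(-47/7) = 5*(-7/47) = -35/47 ≈ -0.74468)
(t(p) + P)**2 = (1 - 35/47)**2 = (12/47)**2 = 144/2209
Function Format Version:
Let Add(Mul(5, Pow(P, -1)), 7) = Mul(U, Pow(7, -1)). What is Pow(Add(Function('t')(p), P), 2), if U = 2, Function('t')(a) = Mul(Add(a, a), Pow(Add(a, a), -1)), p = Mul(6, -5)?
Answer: Rational(144, 2209) ≈ 0.065188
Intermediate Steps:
p = -30
Function('t')(a) = 1 (Function('t')(a) = Mul(Mul(2, a), Pow(Mul(2, a), -1)) = Mul(Mul(2, a), Mul(Rational(1, 2), Pow(a, -1))) = 1)
P = Rational(-35, 47) (P = Mul(5, Pow(Add(-7, Mul(2, Pow(7, -1))), -1)) = Mul(5, Pow(Add(-7, Mul(2, Rational(1, 7))), -1)) = Mul(5, Pow(Add(-7, Rational(2, 7)), -1)) = Mul(5, Pow(Rational(-47, 7), -1)) = Mul(5, Rational(-7, 47)) = Rational(-35, 47) ≈ -0.74468)
Pow(Add(Function('t')(p), P), 2) = Pow(Add(1, Rational(-35, 47)), 2) = Pow(Rational(12, 47), 2) = Rational(144, 2209)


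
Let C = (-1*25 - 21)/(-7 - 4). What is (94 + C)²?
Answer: 1166400/121 ≈ 9639.7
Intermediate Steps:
C = 46/11 (C = (-25 - 21)/(-11) = -46*(-1/11) = 46/11 ≈ 4.1818)
(94 + C)² = (94 + 46/11)² = (1080/11)² = 1166400/121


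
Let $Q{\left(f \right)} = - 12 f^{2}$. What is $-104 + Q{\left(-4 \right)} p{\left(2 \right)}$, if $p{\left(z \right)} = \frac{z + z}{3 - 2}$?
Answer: $-872$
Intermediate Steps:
$p{\left(z \right)} = 2 z$ ($p{\left(z \right)} = \frac{2 z}{1} = 2 z 1 = 2 z$)
$-104 + Q{\left(-4 \right)} p{\left(2 \right)} = -104 + - 12 \left(-4\right)^{2} \cdot 2 \cdot 2 = -104 + \left(-12\right) 16 \cdot 4 = -104 - 768 = -872$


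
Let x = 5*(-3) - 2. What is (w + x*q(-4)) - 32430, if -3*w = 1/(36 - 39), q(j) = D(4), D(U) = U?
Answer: -292481/9 ≈ -32498.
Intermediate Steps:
q(j) = 4
w = ⅑ (w = -1/(3*(36 - 39)) = -⅓/(-3) = -⅓*(-⅓) = ⅑ ≈ 0.11111)
x = -17 (x = -15 - 2 = -17)
(w + x*q(-4)) - 32430 = (⅑ - 17*4) - 32430 = (⅑ - 68) - 32430 = -611/9 - 32430 = -292481/9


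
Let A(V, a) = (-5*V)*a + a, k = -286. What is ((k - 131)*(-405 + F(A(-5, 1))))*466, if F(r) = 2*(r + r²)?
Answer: -194127678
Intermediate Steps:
A(V, a) = a - 5*V*a (A(V, a) = -5*V*a + a = a - 5*V*a)
F(r) = 2*r + 2*r²
((k - 131)*(-405 + F(A(-5, 1))))*466 = ((-286 - 131)*(-405 + 2*(1*(1 - 5*(-5)))*(1 + 1*(1 - 5*(-5)))))*466 = -417*(-405 + 2*(1*(1 + 25))*(1 + 1*(1 + 25)))*466 = -417*(-405 + 2*(1*26)*(1 + 1*26))*466 = -417*(-405 + 2*26*(1 + 26))*466 = -417*(-405 + 2*26*27)*466 = -417*(-405 + 1404)*466 = -417*999*466 = -416583*466 = -194127678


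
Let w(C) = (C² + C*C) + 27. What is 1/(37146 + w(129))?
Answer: 1/70455 ≈ 1.4193e-5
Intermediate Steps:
w(C) = 27 + 2*C² (w(C) = (C² + C²) + 27 = 2*C² + 27 = 27 + 2*C²)
1/(37146 + w(129)) = 1/(37146 + (27 + 2*129²)) = 1/(37146 + (27 + 2*16641)) = 1/(37146 + (27 + 33282)) = 1/(37146 + 33309) = 1/70455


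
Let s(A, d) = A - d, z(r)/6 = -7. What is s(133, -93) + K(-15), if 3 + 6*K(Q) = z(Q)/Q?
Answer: 6779/30 ≈ 225.97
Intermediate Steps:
z(r) = -42 (z(r) = 6*(-7) = -42)
K(Q) = -½ - 7/Q (K(Q) = -½ + (-42/Q)/6 = -½ - 7/Q)
s(133, -93) + K(-15) = (133 - 1*(-93)) + (½)*(-14 - 1*(-15))/(-15) = (133 + 93) + (½)*(-1/15)*(-14 + 15) = 226 + (½)*(-1/15)*1 = 226 - 1/30 = 6779/30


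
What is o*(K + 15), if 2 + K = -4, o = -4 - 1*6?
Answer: -90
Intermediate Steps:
o = -10 (o = -4 - 6 = -10)
K = -6 (K = -2 - 4 = -6)
o*(K + 15) = -10*(-6 + 15) = -10*9 = -90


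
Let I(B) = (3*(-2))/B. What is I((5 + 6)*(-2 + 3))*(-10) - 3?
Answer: 27/11 ≈ 2.4545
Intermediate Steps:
I(B) = -6/B
I((5 + 6)*(-2 + 3))*(-10) - 3 = -6*1/((-2 + 3)*(5 + 6))*(-10) - 3 = -6/(11*1)*(-10) - 3 = -6/11*(-10) - 3 = 60/11 - 3 = 27/11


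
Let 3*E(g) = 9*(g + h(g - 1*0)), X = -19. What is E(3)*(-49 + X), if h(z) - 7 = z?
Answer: -2652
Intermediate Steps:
h(z) = 7 + z
E(g) = 21 + 6*g (E(g) = (9*(g + (7 + (g - 1*0))))/3 = (9*(g + (7 + (g + 0))))/3 = (9*(g + (7 + g)))/3 = (9*(7 + 2*g))/3 = (63 + 18*g)/3 = 21 + 6*g)
E(3)*(-49 + X) = (21 + 6*3)*(-49 - 19) = (21 + 18)*(-68) = 39*(-68) = -2652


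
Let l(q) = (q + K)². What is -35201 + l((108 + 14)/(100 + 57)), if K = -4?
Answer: -867413413/24649 ≈ -35191.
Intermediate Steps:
l(q) = (-4 + q)² (l(q) = (q - 4)² = (-4 + q)²)
-35201 + l((108 + 14)/(100 + 57)) = -35201 + (-4 + (108 + 14)/(100 + 57))² = -35201 + (-4 + 122/157)² = -35201 + (-506/157)² = -35201 + 256036/24649 = -867413413/24649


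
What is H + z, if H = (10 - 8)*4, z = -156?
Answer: -148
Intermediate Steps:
H = 8 (H = 2*4 = 8)
H + z = 8 - 156 = -148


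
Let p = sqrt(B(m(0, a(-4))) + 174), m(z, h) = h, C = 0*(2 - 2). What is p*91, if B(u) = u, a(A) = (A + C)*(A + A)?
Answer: 91*sqrt(206) ≈ 1306.1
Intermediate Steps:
C = 0 (C = 0*0 = 0)
a(A) = 2*A**2 (a(A) = (A + 0)*(A + A) = A*(2*A) = 2*A**2)
p = sqrt(206) (p = sqrt(2*(-4)**2 + 174) = sqrt(2*16 + 174) = sqrt(32 + 174) = sqrt(206) ≈ 14.353)
p*91 = sqrt(206)*91 = 91*sqrt(206)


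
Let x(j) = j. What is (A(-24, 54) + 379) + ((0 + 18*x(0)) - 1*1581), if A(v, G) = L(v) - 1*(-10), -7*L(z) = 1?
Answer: -8345/7 ≈ -1192.1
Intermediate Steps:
L(z) = -⅐ (L(z) = -⅐*1 = -⅐)
A(v, G) = 69/7 (A(v, G) = -⅐ - 1*(-10) = -⅐ + 10 = 69/7)
(A(-24, 54) + 379) + ((0 + 18*x(0)) - 1*1581) = (69/7 + 379) + ((0 + 18*0) - 1*1581) = 2722/7 + ((0 + 0) - 1581) = 2722/7 + (0 - 1581) = 2722/7 - 1581 = -8345/7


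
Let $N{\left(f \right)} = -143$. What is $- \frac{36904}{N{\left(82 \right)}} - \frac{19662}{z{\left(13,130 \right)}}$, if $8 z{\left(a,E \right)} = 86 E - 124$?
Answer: $\frac{24094831}{98813} \approx 243.84$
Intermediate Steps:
$z{\left(a,E \right)} = - \frac{31}{2} + \frac{43 E}{4}$ ($z{\left(a,E \right)} = \frac{86 E - 124}{8} = \frac{-124 + 86 E}{8} = - \frac{31}{2} + \frac{43 E}{4}$)
$- \frac{36904}{N{\left(82 \right)}} - \frac{19662}{z{\left(13,130 \right)}} = - \frac{36904}{-143} - \frac{19662}{- \frac{31}{2} + \frac{43}{4} \cdot 130} = \left(-36904\right) \left(- \frac{1}{143}\right) - \frac{19662}{- \frac{31}{2} + \frac{2795}{2}} = \frac{36904}{143} - \frac{19662}{1382} = \frac{36904}{143} - \frac{9831}{691} = \frac{24094831}{98813}$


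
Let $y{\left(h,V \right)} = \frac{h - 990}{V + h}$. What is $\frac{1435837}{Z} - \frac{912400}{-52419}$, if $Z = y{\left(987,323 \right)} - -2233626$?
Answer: $\frac{922775135005910}{51126872645961} \approx 18.049$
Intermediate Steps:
$y{\left(h,V \right)} = \frac{-990 + h}{V + h}$
$Z = \frac{2926050057}{1310}$ ($Z = \frac{-990 + 987}{323 + 987} - -2233626 = \frac{1}{1310} \left(-3\right) + 2233626 = - \frac{3}{1310} + 2233626 = \frac{2926050057}{1310} \approx 2.2336 \cdot 10^{6}$)
$\frac{1435837}{Z} - \frac{912400}{-52419} = \frac{1435837}{\frac{2926050057}{1310}} - \frac{912400}{-52419} = 1435837 \cdot \frac{1310}{2926050057} - - \frac{912400}{52419} = \frac{1880946470}{2926050057} + \frac{912400}{52419} = \frac{922775135005910}{51126872645961}$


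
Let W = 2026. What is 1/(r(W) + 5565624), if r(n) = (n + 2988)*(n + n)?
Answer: 1/25882352 ≈ 3.8636e-8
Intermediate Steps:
r(n) = 2*n*(2988 + n) (r(n) = (2988 + n)*(2*n) = 2*n*(2988 + n))
1/(r(W) + 5565624) = 1/(2*2026*(2988 + 2026) + 5565624) = 1/(2*2026*5014 + 5565624) = 1/(20316728 + 5565624) = 1/25882352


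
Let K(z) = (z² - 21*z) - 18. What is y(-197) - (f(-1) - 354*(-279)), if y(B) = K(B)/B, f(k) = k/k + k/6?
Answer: -116999965/1182 ≈ -98985.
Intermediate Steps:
f(k) = 1 + k/6 (f(k) = 1 + k*(⅙) = 1 + k/6)
K(z) = -18 + z² - 21*z
y(B) = (-18 + B² - 21*B)/B
y(-197) - (f(-1) - 354*(-279)) = (-21 - 197 - 18/(-197)) - ((1 + (⅙)*(-1)) - 354*(-279)) = (-21 - 197 - 18*(-1/197)) - ((1 - ⅙) + 98766) = (-21 - 197 + 18/197) - (⅚ + 98766) = -42928/197 - 1*592601/6 = -42928/197 - 592601/6 = -116999965/1182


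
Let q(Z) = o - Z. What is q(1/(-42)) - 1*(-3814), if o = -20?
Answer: 159349/42 ≈ 3794.0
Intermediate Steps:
q(Z) = -20 - Z
q(1/(-42)) - 1*(-3814) = (-20 - 1/(-42)) - 1*(-3814) = (-20 - 1*(-1/42)) + 3814 = (-20 + 1/42) + 3814 = -839/42 + 3814 = 159349/42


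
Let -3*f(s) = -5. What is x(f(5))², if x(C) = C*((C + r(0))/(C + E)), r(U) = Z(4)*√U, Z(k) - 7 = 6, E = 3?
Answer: 625/1764 ≈ 0.35431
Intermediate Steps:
Z(k) = 13 (Z(k) = 7 + 6 = 13)
f(s) = 5/3 (f(s) = -⅓*(-5) = 5/3)
r(U) = 13*√U
x(C) = C²/(3 + C) (x(C) = C*((C + 13*√0)/(C + 3)) = C*((C + 13*0)/(3 + C)) = C*((C + 0)/(3 + C)) = C*(C/(3 + C)) = C²/(3 + C))
x(f(5))² = ((5/3)²/(3 + 5/3))² = (25/(9*(14/3)))² = ((25/9)*(3/14))² = (25/42)² = 625/1764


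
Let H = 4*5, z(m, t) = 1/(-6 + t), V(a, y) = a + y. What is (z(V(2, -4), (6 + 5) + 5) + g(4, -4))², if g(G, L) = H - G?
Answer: 25921/100 ≈ 259.21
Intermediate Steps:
H = 20
g(G, L) = 20 - G
(z(V(2, -4), (6 + 5) + 5) + g(4, -4))² = (1/(-6 + ((6 + 5) + 5)) + (20 - 1*4))² = (1/(-6 + (11 + 5)) + (20 - 4))² = (1/(-6 + 16) + 16)² = (1/10 + 16)² = (⅒ + 16)² = (161/10)² = 25921/100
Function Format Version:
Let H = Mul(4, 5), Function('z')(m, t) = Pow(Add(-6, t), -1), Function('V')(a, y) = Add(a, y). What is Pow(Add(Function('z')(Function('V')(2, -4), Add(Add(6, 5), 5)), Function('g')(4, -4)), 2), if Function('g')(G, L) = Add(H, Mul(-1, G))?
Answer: Rational(25921, 100) ≈ 259.21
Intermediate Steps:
H = 20
Function('g')(G, L) = Add(20, Mul(-1, G))
Pow(Add(Function('z')(Function('V')(2, -4), Add(Add(6, 5), 5)), Function('g')(4, -4)), 2) = Pow(Add(Pow(Add(-6, Add(Add(6, 5), 5)), -1), Add(20, Mul(-1, 4))), 2) = Pow(Add(Pow(Add(-6, Add(11, 5)), -1), Add(20, -4)), 2) = Pow(Add(Pow(Add(-6, 16), -1), 16), 2) = Pow(Add(Pow(10, -1), 16), 2) = Pow(Add(Rational(1, 10), 16), 2) = Pow(Rational(161, 10), 2) = Rational(25921, 100)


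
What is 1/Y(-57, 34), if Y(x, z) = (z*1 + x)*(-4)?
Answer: 1/92 ≈ 0.010870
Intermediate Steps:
Y(x, z) = -4*x - 4*z (Y(x, z) = (z + x)*(-4) = (x + z)*(-4) = -4*x - 4*z)
1/Y(-57, 34) = 1/(-4*(-57) - 4*34) = 1/(228 - 136) = 1/92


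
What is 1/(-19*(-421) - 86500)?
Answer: -1/78501 ≈ -1.2739e-5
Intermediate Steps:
1/(-19*(-421) - 86500) = 1/(7999 - 86500) = 1/(-78501) = -1/78501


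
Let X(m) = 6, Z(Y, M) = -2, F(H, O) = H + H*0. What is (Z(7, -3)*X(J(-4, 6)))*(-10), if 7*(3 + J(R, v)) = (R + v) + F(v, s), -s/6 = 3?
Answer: 120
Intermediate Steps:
s = -18 (s = -6*3 = -18)
F(H, O) = H (F(H, O) = H + 0 = H)
J(R, v) = -3 + R/7 + 2*v/7 (J(R, v) = -3 + ((R + v) + v)/7 = -3 + (R + 2*v)/7 = -3 + (R/7 + 2*v/7) = -3 + R/7 + 2*v/7)
(Z(7, -3)*X(J(-4, 6)))*(-10) = -2*6*(-10) = -12*(-10) = 120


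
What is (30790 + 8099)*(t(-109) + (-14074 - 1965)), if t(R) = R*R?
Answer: -161700462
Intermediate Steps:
t(R) = R²
(30790 + 8099)*(t(-109) + (-14074 - 1965)) = (30790 + 8099)*((-109)² + (-14074 - 1965)) = 38889*(11881 - 16039) = 38889*(-4158) = -161700462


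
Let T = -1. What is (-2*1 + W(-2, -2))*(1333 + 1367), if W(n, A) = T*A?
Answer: 0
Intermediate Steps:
W(n, A) = -A
(-2*1 + W(-2, -2))*(1333 + 1367) = (-2*1 - 1*(-2))*(1333 + 1367) = (-2 + 2)*2700 = 0*2700 = 0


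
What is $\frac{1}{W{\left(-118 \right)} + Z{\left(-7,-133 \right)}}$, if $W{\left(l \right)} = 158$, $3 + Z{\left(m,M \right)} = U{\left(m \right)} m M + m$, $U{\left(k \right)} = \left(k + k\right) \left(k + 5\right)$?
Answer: $\frac{1}{26216} \approx 3.8145 \cdot 10^{-5}$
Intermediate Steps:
$U{\left(k \right)} = 2 k \left(5 + k\right)$
$Z{\left(m,M \right)} = -3 + m + 2 M m^{2} \left(5 + m\right)$ ($Z{\left(m,M \right)} = -3 + \left(2 m \left(5 + m\right) m M + m\right) = -3 + \left(2 m^{2} \left(5 + m\right) M + m\right) = -3 + \left(2 M m^{2} \left(5 + m\right) + m\right) = -3 + \left(m + 2 M m^{2} \left(5 + m\right)\right) = -3 + m + 2 M m^{2} \left(5 + m\right)$)
$\frac{1}{W{\left(-118 \right)} + Z{\left(-7,-133 \right)}} = \frac{1}{158 - \left(10 + 266 \left(-7\right)^{2} \left(5 - 7\right)\right)} = \frac{1}{158 - \left(10 + 266 \cdot 49 \left(-2\right)\right)} = \frac{1}{158 - -26058} = \frac{1}{158 + 26058} = \frac{1}{26216}$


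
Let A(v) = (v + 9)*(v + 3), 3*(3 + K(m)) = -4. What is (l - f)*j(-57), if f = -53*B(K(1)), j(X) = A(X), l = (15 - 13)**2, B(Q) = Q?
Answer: -584928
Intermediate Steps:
K(m) = -13/3 (K(m) = -3 + (1/3)*(-4) = -3 - 4/3 = -13/3)
l = 4 (l = 2**2 = 4)
A(v) = (3 + v)*(9 + v) (A(v) = (9 + v)*(3 + v) = (3 + v)*(9 + v))
j(X) = 27 + X**2 + 12*X
f = 689/3 (f = -53*(-13/3) = 689/3 ≈ 229.67)
(l - f)*j(-57) = (4 - 1*689/3)*(27 + (-57)**2 + 12*(-57)) = (4 - 689/3)*(27 + 3249 - 684) = -677/3*2592 = -584928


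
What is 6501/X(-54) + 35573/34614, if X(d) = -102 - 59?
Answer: -219298361/5572854 ≈ -39.351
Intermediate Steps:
X(d) = -161
6501/X(-54) + 35573/34614 = 6501/(-161) + 35573/34614 = 6501*(-1/161) + 35573*(1/34614) = -6501/161 + 35573/34614 = -219298361/5572854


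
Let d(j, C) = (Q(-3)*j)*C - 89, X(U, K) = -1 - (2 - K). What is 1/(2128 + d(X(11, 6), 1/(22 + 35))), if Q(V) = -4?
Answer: 19/38737 ≈ 0.00049049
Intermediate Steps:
X(U, K) = -3 + K (X(U, K) = -1 + (-2 + K) = -3 + K)
d(j, C) = -89 - 4*C*j (d(j, C) = (-4*j)*C - 89 = -4*C*j - 89 = -89 - 4*C*j)
1/(2128 + d(X(11, 6), 1/(22 + 35))) = 1/(2128 + (-89 - 4*(-3 + 6)/(22 + 35))) = 1/(2128 + (-89 - 4*3/57)) = 1/(2128 + (-89 - 4*1/57*3)) = 1/(2128 + (-89 - 4/19)) = 1/(2128 - 1695/19) = 1/(38737/19) = 19/38737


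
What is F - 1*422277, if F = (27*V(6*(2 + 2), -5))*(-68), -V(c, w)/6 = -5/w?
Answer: -411261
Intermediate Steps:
V(c, w) = 30/w (V(c, w) = -(-30)/w = 30/w)
F = 11016 (F = (27*(30/(-5)))*(-68) = (27*(30*(-⅕)))*(-68) = (27*(-6))*(-68) = -162*(-68) = 11016)
F - 1*422277 = 11016 - 1*422277 = 11016 - 422277 = -411261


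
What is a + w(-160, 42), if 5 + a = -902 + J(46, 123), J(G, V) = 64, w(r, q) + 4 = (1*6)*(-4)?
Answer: -871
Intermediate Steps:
w(r, q) = -28 (w(r, q) = -4 + (1*6)*(-4) = -4 + 6*(-4) = -4 - 24 = -28)
a = -843 (a = -5 + (-902 + 64) = -5 - 838 = -843)
a + w(-160, 42) = -843 - 28 = -871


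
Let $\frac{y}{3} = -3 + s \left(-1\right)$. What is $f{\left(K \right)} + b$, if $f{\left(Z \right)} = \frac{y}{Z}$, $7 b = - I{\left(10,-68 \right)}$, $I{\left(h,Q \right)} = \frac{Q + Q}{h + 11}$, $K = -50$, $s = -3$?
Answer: $\frac{136}{147} \approx 0.92517$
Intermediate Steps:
$I{\left(h,Q \right)} = \frac{2 Q}{11 + h}$
$b = \frac{136}{147}$ ($b = \frac{\left(-1\right) 2 \left(-68\right) \frac{1}{11 + 10}}{7} = \frac{\left(-1\right) 2 \left(-68\right) \frac{1}{21}}{7} = \frac{\left(-1\right) \left(- \frac{136}{21}\right)}{7} = \frac{1}{7} \cdot \frac{136}{21} = \frac{136}{147} \approx 0.92517$)
$y = 0$ ($y = 3 \left(-3 - -3\right) = 3 \left(-3 + 3\right) = 3 \cdot 0 = 0$)
$f{\left(Z \right)} = 0$ ($f{\left(Z \right)} = \frac{0}{Z} = 0$)
$f{\left(K \right)} + b = 0 + \frac{136}{147} = \frac{136}{147}$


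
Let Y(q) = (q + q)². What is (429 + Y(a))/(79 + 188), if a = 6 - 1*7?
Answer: 433/267 ≈ 1.6217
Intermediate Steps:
a = -1 (a = 6 - 7 = -1)
Y(q) = 4*q² (Y(q) = (2*q)² = 4*q²)
(429 + Y(a))/(79 + 188) = (429 + 4*(-1)²)/(79 + 188) = (429 + 4*1)/267 = (429 + 4)*(1/267) = 433*(1/267) = 433/267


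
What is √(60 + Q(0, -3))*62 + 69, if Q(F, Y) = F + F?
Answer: 69 + 124*√15 ≈ 549.25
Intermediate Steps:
Q(F, Y) = 2*F
√(60 + Q(0, -3))*62 + 69 = √(60 + 2*0)*62 + 69 = √(60 + 0)*62 + 69 = √60*62 + 69 = (2*√15)*62 + 69 = 124*√15 + 69 = 69 + 124*√15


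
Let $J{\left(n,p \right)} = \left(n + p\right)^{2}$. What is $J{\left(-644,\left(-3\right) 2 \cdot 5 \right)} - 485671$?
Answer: $-31395$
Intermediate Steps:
$J{\left(-644,\left(-3\right) 2 \cdot 5 \right)} - 485671 = \left(-644 + \left(-3\right) 2 \cdot 5\right)^{2} - 485671 = \left(-644 - 30\right)^{2} - 485671 = \left(-674\right)^{2} - 485671 = 454276 - 485671 = -31395$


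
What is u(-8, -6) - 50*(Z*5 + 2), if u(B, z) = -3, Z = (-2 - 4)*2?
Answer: 2897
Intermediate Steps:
Z = -12 (Z = -6*2 = -12)
u(-8, -6) - 50*(Z*5 + 2) = -3 - 50*(-12*5 + 2) = -3 - 50*(-60 + 2) = -3 - 50*(-58) = -3 + 2900 = 2897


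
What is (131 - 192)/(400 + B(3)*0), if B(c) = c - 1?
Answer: -61/400 ≈ -0.15250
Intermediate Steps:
B(c) = -1 + c
(131 - 192)/(400 + B(3)*0) = (131 - 192)/(400 + (-1 + 3)*0) = -61/(400 + 2*0) = -61/(400 + 0) = -61/400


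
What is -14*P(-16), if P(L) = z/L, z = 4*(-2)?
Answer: -7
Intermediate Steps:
z = -8
P(L) = -8/L
-14*P(-16) = -(-112)/(-16) = -(-112)*(-1)/16 = -14*½ = -7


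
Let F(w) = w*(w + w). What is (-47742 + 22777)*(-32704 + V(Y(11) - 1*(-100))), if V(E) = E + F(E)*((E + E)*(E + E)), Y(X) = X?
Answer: -30318088544275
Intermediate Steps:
F(w) = 2*w² (F(w) = w*(2*w) = 2*w²)
V(E) = E + 8*E⁴ (V(E) = E + (2*E²)*((E + E)*(E + E)) = E + (2*E²)*((2*E)*(2*E)) = E + (2*E²)*(4*E²) = E + 8*E⁴)
(-47742 + 22777)*(-32704 + V(Y(11) - 1*(-100))) = (-47742 + 22777)*(-32704 + ((11 - 1*(-100)) + 8*(11 - 1*(-100))⁴)) = -24965*(-32704 + ((11 + 100) + 8*(11 + 100)⁴)) = -24965*(-32704 + (111 + 8*111⁴)) = -24965*(-32704 + (111 + 8*151807041)) = -24965*(-32704 + (111 + 1214456328)) = -24965*(-32704 + 1214456439) = -24965*1214423735 = -30318088544275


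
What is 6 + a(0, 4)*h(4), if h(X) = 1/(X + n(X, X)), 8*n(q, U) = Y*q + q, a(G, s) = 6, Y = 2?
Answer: 78/11 ≈ 7.0909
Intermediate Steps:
n(q, U) = 3*q/8 (n(q, U) = (2*q + q)/8 = (3*q)/8 = 3*q/8)
h(X) = 8/(11*X) (h(X) = 1/(X + 3*X/8) = 1/(11*X/8) = 8/(11*X))
6 + a(0, 4)*h(4) = 6 + 6*((8/11)/4) = 6 + 6*((8/11)*(¼)) = 6 + 6*(2/11) = 6 + 12/11 = 78/11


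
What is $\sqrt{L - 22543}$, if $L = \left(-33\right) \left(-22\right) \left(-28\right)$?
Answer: $i \sqrt{42871} \approx 207.05 i$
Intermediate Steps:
$L = -20328$ ($L = 726 \left(-28\right) = -20328$)
$\sqrt{L - 22543} = \sqrt{-20328 - 22543} = \sqrt{-42871} = i \sqrt{42871}$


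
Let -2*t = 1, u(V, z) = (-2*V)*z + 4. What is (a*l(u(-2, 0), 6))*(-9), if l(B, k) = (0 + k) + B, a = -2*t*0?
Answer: 0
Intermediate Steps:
u(V, z) = 4 - 2*V*z (u(V, z) = -2*V*z + 4 = 4 - 2*V*z)
t = -½ (t = -½*1 = -½ ≈ -0.50000)
a = 0 (a = -2*(-½)*0 = 1*0 = 0)
l(B, k) = B + k (l(B, k) = k + B = B + k)
(a*l(u(-2, 0), 6))*(-9) = (0*((4 - 2*(-2)*0) + 6))*(-9) = (0*((4 + 0) + 6))*(-9) = (0*(4 + 6))*(-9) = (0*10)*(-9) = 0*(-9) = 0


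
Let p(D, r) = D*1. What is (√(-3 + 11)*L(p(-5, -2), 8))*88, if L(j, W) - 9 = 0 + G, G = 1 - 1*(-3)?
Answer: 2288*√2 ≈ 3235.7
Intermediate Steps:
p(D, r) = D
G = 4 (G = 1 + 3 = 4)
L(j, W) = 13 (L(j, W) = 9 + (0 + 4) = 9 + 4 = 13)
(√(-3 + 11)*L(p(-5, -2), 8))*88 = (√(-3 + 11)*13)*88 = (√8*13)*88 = ((2*√2)*13)*88 = (26*√2)*88 = 2288*√2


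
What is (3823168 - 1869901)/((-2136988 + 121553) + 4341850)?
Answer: 1953267/2326415 ≈ 0.83960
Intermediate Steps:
(3823168 - 1869901)/((-2136988 + 121553) + 4341850) = 1953267/(-2015435 + 4341850) = 1953267/2326415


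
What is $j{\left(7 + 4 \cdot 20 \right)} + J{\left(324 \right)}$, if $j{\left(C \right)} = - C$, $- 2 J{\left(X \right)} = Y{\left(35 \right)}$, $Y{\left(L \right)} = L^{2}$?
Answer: $- \frac{1399}{2} \approx -699.5$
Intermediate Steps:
$J{\left(X \right)} = - \frac{1225}{2}$ ($J{\left(X \right)} = - \frac{35^{2}}{2} = \left(- \frac{1}{2}\right) 1225 = - \frac{1225}{2}$)
$j{\left(7 + 4 \cdot 20 \right)} + J{\left(324 \right)} = - (7 + 4 \cdot 20) - \frac{1225}{2} = - (7 + 80) - \frac{1225}{2} = \left(-1\right) 87 - \frac{1225}{2} = -87 - \frac{1225}{2} = - \frac{1399}{2}$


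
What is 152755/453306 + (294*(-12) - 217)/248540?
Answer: 84344411/262010868 ≈ 0.32191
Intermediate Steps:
152755/453306 + (294*(-12) - 217)/248540 = 152755*(1/453306) + (-3528 - 217)*(1/248540) = 152755/453306 - 3745*1/248540 = 152755/453306 - 749/49708 = 84344411/262010868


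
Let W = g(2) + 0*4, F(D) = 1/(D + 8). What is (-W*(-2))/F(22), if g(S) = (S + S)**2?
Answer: 960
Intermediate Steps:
g(S) = 4*S**2 (g(S) = (2*S)**2 = 4*S**2)
F(D) = 1/(8 + D)
W = 16 (W = 4*2**2 + 0*4 = 4*4 + 0 = 16 + 0 = 16)
(-W*(-2))/F(22) = (-1*16*(-2))/(1/(8 + 22)) = (-16*(-2))/(1/30) = 32/(1/30) = 32*30 = 960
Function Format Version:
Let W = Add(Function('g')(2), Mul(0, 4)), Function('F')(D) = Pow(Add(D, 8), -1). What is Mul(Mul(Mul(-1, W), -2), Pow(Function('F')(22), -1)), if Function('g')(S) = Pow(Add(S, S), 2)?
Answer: 960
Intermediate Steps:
Function('g')(S) = Mul(4, Pow(S, 2)) (Function('g')(S) = Pow(Mul(2, S), 2) = Mul(4, Pow(S, 2)))
Function('F')(D) = Pow(Add(8, D), -1)
W = 16 (W = Add(Mul(4, Pow(2, 2)), Mul(0, 4)) = Add(Mul(4, 4), 0) = Add(16, 0) = 16)
Mul(Mul(Mul(-1, W), -2), Pow(Function('F')(22), -1)) = Mul(Mul(Mul(-1, 16), -2), Pow(Pow(Add(8, 22), -1), -1)) = Mul(Mul(-16, -2), Pow(Pow(30, -1), -1)) = Mul(32, Pow(Rational(1, 30), -1)) = Mul(32, 30) = 960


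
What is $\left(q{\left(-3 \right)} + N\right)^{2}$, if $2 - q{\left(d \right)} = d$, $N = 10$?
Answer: $225$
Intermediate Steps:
$q{\left(d \right)} = 2 - d$
$\left(q{\left(-3 \right)} + N\right)^{2} = \left(\left(2 - -3\right) + 10\right)^{2} = \left(\left(2 + 3\right) + 10\right)^{2} = \left(5 + 10\right)^{2} = 15^{2} = 225$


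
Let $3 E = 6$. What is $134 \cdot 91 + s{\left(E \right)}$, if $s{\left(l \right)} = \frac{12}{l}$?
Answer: $12200$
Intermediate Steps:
$E = 2$ ($E = \frac{1}{3} \cdot 6 = 2$)
$134 \cdot 91 + s{\left(E \right)} = 134 \cdot 91 + \frac{12}{2} = 12194 + 12 \cdot \frac{1}{2} = 12194 + 6 = 12200$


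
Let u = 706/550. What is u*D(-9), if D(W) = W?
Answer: -3177/275 ≈ -11.553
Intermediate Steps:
u = 353/275 (u = 706*(1/550) = 353/275 ≈ 1.2836)
u*D(-9) = (353/275)*(-9) = -3177/275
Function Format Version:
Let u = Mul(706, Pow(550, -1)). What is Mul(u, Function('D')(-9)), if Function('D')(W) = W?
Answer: Rational(-3177, 275) ≈ -11.553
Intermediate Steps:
u = Rational(353, 275) (u = Mul(706, Rational(1, 550)) = Rational(353, 275) ≈ 1.2836)
Mul(u, Function('D')(-9)) = Mul(Rational(353, 275), -9) = Rational(-3177, 275)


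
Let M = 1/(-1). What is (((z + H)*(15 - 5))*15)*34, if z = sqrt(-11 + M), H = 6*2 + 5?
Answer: 86700 + 10200*I*sqrt(3) ≈ 86700.0 + 17667.0*I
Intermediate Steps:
M = -1
H = 17 (H = 12 + 5 = 17)
z = 2*I*sqrt(3) (z = sqrt(-11 - 1) = sqrt(-12) = 2*I*sqrt(3) ≈ 3.4641*I)
(((z + H)*(15 - 5))*15)*34 = (((2*I*sqrt(3) + 17)*(15 - 5))*15)*34 = (((17 + 2*I*sqrt(3))*10)*15)*34 = ((170 + 20*I*sqrt(3))*15)*34 = (2550 + 300*I*sqrt(3))*34 = 86700 + 10200*I*sqrt(3)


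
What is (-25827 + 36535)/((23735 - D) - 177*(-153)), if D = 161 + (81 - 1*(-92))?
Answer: 5354/25241 ≈ 0.21212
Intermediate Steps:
D = 334 (D = 161 + (81 + 92) = 161 + 173 = 334)
(-25827 + 36535)/((23735 - D) - 177*(-153)) = (-25827 + 36535)/((23735 - 1*334) - 177*(-153)) = 10708/((23735 - 334) + 27081) = 10708/(23401 + 27081) = 10708/50482 = 10708*(1/50482) = 5354/25241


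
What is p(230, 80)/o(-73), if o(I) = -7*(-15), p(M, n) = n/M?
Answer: 8/2415 ≈ 0.0033126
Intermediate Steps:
o(I) = 105
p(230, 80)/o(-73) = (80/230)/105 = (80*(1/230))*(1/105) = (8/23)*(1/105) = 8/2415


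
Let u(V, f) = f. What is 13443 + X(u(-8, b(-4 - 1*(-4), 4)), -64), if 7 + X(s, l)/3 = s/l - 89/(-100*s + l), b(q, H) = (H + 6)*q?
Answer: 859275/64 ≈ 13426.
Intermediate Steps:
b(q, H) = q*(6 + H) (b(q, H) = (6 + H)*q = q*(6 + H))
X(s, l) = -21 - 267/(l - 100*s) + 3*s/l (X(s, l) = -21 + 3*(s/l - 89/(-100*s + l)) = -21 + 3*(s/l - 89/(l - 100*s)) = -21 + 3*(-89/(l - 100*s) + s/l) = -21 + (-267/(l - 100*s) + 3*s/l) = -21 - 267/(l - 100*s) + 3*s/l)
13443 + X(u(-8, b(-4 - 1*(-4), 4)), -64) = 13443 + 3*(-100*(-4 - 1*(-4))**2*(6 + 4)**2 - 89*(-64) - 7*(-64)**2 + 701*(-64)*((-4 - 1*(-4))*(6 + 4)))/(-64*(-64 - 100*(-4 - 1*(-4))*(6 + 4))) = 13443 + 3*(-1/64)*(-100*100*(-4 + 4)**2 + 5696 - 7*4096 + 701*(-64)*((-4 + 4)*10))/(-64 - 100*(-4 + 4)*10) = 13443 + 3*(-1/64)*(-100*(0*10)**2 + 5696 - 28672 + 701*(-64)*(0*10))/(-64 - 0*10) = 13443 + 3*(-1/64)*(-100*0**2 + 5696 - 28672 + 701*(-64)*0)/(-64 - 100*0) = 13443 + 3*(-1/64)*(-100*0 + 5696 - 28672 + 0)/(-64 + 0) = 13443 + 3*(-1/64)*(0 + 5696 - 28672 + 0)/(-64) = 13443 + 3*(-1/64)*(-1/64)*(-22976) = 13443 - 1077/64 = 859275/64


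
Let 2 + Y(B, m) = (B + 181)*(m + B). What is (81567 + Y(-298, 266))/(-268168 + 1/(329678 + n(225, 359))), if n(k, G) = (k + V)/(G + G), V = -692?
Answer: -2884764503019/9068228759414 ≈ -0.31812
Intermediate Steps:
n(k, G) = (-692 + k)/(2*G) (n(k, G) = (k - 692)/(G + G) = (-692 + k)/((2*G)) = (-692 + k)*(1/(2*G)) = (-692 + k)/(2*G))
Y(B, m) = -2 + (181 + B)*(B + m) (Y(B, m) = -2 + (B + 181)*(m + B) = -2 + (181 + B)*(B + m))
(81567 + Y(-298, 266))/(-268168 + 1/(329678 + n(225, 359))) = (81567 + (-2 + (-298)**2 + 181*(-298) + 181*266 - 298*266))/(-268168 + 1/(329678 + (1/2)*(-692 + 225)/359)) = (81567 + (-2 + 88804 - 53938 + 48146 - 79268))/(-268168 + 1/(329678 + (1/2)*(1/359)*(-467))) = (81567 + 3742)/(-268168 + 1/(329678 - 467/718)) = 85309/(-268168 + 1/(236708337/718)) = 85309/(-268168 + 718/236708337) = 85309/(-63477601315898/236708337) = 85309*(-236708337/63477601315898) = -2884764503019/9068228759414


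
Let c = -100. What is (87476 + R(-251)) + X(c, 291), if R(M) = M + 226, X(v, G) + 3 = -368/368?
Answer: 87447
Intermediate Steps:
X(v, G) = -4 (X(v, G) = -3 - 368/368 = -3 - 368*1/368 = -3 - 1 = -4)
R(M) = 226 + M
(87476 + R(-251)) + X(c, 291) = (87476 + (226 - 251)) - 4 = (87476 - 25) - 4 = 87451 - 4 = 87447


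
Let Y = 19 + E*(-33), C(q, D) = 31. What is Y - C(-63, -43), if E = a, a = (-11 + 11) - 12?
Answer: 384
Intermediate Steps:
a = -12 (a = 0 - 12 = -12)
E = -12
Y = 415 (Y = 19 - 12*(-33) = 19 + 396 = 415)
Y - C(-63, -43) = 415 - 1*31 = 415 - 31 = 384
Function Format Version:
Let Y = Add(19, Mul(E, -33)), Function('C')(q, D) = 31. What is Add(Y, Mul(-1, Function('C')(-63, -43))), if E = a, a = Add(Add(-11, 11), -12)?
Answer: 384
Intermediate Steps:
a = -12 (a = Add(0, -12) = -12)
E = -12
Y = 415 (Y = Add(19, Mul(-12, -33)) = Add(19, 396) = 415)
Add(Y, Mul(-1, Function('C')(-63, -43))) = Add(415, Mul(-1, 31)) = Add(415, -31) = 384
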